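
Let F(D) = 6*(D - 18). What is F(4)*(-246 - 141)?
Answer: 32508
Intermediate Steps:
F(D) = -108 + 6*D (F(D) = 6*(-18 + D) = -108 + 6*D)
F(4)*(-246 - 141) = (-108 + 6*4)*(-246 - 141) = (-108 + 24)*(-387) = -84*(-387) = 32508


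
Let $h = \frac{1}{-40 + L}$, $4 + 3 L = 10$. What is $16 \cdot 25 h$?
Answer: $- \frac{200}{19} \approx -10.526$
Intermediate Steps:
$L = 2$ ($L = - \frac{4}{3} + \frac{1}{3} \cdot 10 = - \frac{4}{3} + \frac{10}{3} = 2$)
$h = - \frac{1}{38}$ ($h = \frac{1}{-40 + 2} = \frac{1}{-38} = - \frac{1}{38} \approx -0.026316$)
$16 \cdot 25 h = 16 \cdot 25 \left(- \frac{1}{38}\right) = 400 \left(- \frac{1}{38}\right) = - \frac{200}{19}$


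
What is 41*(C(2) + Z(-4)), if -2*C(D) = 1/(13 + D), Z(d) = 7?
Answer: 8569/30 ≈ 285.63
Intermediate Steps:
C(D) = -1/(2*(13 + D))
41*(C(2) + Z(-4)) = 41*(-1/(26 + 2*2) + 7) = 41*(-1/(26 + 4) + 7) = 41*(-1/30 + 7) = 41*(209/30) = 8569/30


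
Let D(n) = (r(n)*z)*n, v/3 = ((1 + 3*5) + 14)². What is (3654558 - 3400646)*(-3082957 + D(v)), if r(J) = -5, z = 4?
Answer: -796511025784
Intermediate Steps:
v = 2700 (v = 3*((1 + 3*5) + 14)² = 3*((1 + 15) + 14)² = 3*(16 + 14)² = 3*30² = 3*900 = 2700)
D(n) = -20*n (D(n) = (-5*4)*n = -20*n)
(3654558 - 3400646)*(-3082957 + D(v)) = (3654558 - 3400646)*(-3082957 - 20*2700) = 253912*(-3082957 - 54000) = 253912*(-3136957) = -796511025784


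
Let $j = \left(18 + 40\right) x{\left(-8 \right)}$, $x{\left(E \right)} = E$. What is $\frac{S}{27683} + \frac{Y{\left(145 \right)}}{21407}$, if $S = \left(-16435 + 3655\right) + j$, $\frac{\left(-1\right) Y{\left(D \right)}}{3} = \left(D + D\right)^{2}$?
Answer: $- \frac{7267935208}{592609981} \approx -12.264$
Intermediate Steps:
$Y{\left(D \right)} = - 12 D^{2}$ ($Y{\left(D \right)} = - 3 \left(D + D\right)^{2} = - 3 \left(2 D\right)^{2} = - 3 \cdot 4 D^{2} = - 12 D^{2}$)
$j = -464$ ($j = \left(18 + 40\right) \left(-8\right) = 58 \left(-8\right) = -464$)
$S = -13244$ ($S = \left(-16435 + 3655\right) - 464 = -12780 - 464 = -13244$)
$\frac{S}{27683} + \frac{Y{\left(145 \right)}}{21407} = - \frac{13244}{27683} + \frac{\left(-12\right) 145^{2}}{21407} = \left(-13244\right) \frac{1}{27683} + \left(-12\right) 21025 \cdot \frac{1}{21407} = - \frac{13244}{27683} - \frac{252300}{21407} = - \frac{7267935208}{592609981}$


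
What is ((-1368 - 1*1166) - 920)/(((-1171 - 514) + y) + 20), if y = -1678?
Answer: 3454/3343 ≈ 1.0332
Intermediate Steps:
((-1368 - 1*1166) - 920)/(((-1171 - 514) + y) + 20) = ((-1368 - 1*1166) - 920)/(((-1171 - 514) - 1678) + 20) = ((-1368 - 1166) - 920)/((-1685 - 1678) + 20) = (-2534 - 920)/(-3363 + 20) = -3454/(-3343) = -3454*(-1/3343) = 3454/3343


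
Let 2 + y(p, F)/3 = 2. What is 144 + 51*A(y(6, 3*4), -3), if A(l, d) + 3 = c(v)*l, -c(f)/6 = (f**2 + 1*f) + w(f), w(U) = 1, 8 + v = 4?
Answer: -9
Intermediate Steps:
v = -4 (v = -8 + 4 = -4)
y(p, F) = 0 (y(p, F) = -6 + 3*2 = -6 + 6 = 0)
c(f) = -6 - 6*f - 6*f**2 (c(f) = -6*((f**2 + 1*f) + 1) = -6*((f**2 + f) + 1) = -6*((f + f**2) + 1) = -6*(1 + f + f**2) = -6 - 6*f - 6*f**2)
A(l, d) = -3 - 78*l (A(l, d) = -3 + (-6 - 6*(-4) - 6*(-4)**2)*l = -3 + (-6 + 24 - 6*16)*l = -3 + (-6 + 24 - 96)*l = -3 - 78*l)
144 + 51*A(y(6, 3*4), -3) = 144 + 51*(-3 - 78*0) = 144 + 51*(-3 + 0) = 144 + 51*(-3) = 144 - 153 = -9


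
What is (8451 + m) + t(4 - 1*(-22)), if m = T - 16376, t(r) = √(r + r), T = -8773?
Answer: -16698 + 2*√13 ≈ -16691.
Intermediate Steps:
t(r) = √2*√r (t(r) = √(2*r) = √2*√r)
m = -25149 (m = -8773 - 16376 = -25149)
(8451 + m) + t(4 - 1*(-22)) = (8451 - 25149) + √2*√(4 - 1*(-22)) = -16698 + √2*√(4 + 22) = -16698 + √2*√26 = -16698 + 2*√13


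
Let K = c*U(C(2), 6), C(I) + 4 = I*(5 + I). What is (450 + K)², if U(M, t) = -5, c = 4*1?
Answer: 184900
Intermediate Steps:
c = 4
C(I) = -4 + I*(5 + I)
K = -20 (K = 4*(-5) = -20)
(450 + K)² = (450 - 20)² = 430² = 184900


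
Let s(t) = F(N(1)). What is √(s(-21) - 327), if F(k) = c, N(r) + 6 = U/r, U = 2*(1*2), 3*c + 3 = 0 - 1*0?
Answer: 2*I*√82 ≈ 18.111*I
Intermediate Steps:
c = -1 (c = -1 + (0 - 1*0)/3 = -1 + (0 + 0)/3 = -1 + (⅓)*0 = -1 + 0 = -1)
U = 4 (U = 2*2 = 4)
N(r) = -6 + 4/r
F(k) = -1
s(t) = -1
√(s(-21) - 327) = √(-1 - 327) = √(-328) = 2*I*√82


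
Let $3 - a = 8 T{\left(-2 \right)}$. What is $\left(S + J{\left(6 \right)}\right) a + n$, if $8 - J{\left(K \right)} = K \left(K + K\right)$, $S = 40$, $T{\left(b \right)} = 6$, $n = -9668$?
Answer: $-8588$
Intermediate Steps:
$a = -45$ ($a = 3 - 8 \cdot 6 = 3 - 48 = -45$)
$J{\left(K \right)} = 8 - 2 K^{2}$ ($J{\left(K \right)} = 8 - K \left(K + K\right) = 8 - K 2 K = 8 - 2 K^{2}$)
$\left(S + J{\left(6 \right)}\right) a + n = \left(40 + \left(8 - 2 \cdot 6^{2}\right)\right) \left(-45\right) - 9668 = \left(40 + \left(8 - 72\right)\right) \left(-45\right) - 9668 = \left(40 - 64\right) \left(-45\right) - 9668 = \left(-24\right) \left(-45\right) - 9668 = 1080 - 9668 = -8588$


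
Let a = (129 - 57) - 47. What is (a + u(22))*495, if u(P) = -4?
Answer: 10395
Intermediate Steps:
a = 25 (a = 72 - 47 = 25)
(a + u(22))*495 = (25 - 4)*495 = 21*495 = 10395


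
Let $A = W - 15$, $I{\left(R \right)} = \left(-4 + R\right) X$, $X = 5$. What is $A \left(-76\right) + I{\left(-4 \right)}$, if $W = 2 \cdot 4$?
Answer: $492$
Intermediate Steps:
$W = 8$
$I{\left(R \right)} = -20 + 5 R$ ($I{\left(R \right)} = \left(-4 + R\right) 5 = -20 + 5 R$)
$A = -7$ ($A = 8 - 15 = -7$)
$A \left(-76\right) + I{\left(-4 \right)} = \left(-7\right) \left(-76\right) + \left(-20 + 5 \left(-4\right)\right) = 532 - 40 = 492$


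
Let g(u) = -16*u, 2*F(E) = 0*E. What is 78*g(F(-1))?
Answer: 0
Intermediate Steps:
F(E) = 0 (F(E) = (0*E)/2 = (½)*0 = 0)
78*g(F(-1)) = 78*(-16*0) = 78*0 = 0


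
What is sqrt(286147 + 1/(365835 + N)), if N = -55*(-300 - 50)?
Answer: 2*sqrt(10608217365986790)/385085 ≈ 534.93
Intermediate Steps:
N = 19250 (N = -55*(-350) = 19250)
sqrt(286147 + 1/(365835 + N)) = sqrt(286147 + 1/(365835 + 19250)) = sqrt(286147 + 1/385085) = sqrt(110190917496/385085) = 2*sqrt(10608217365986790)/385085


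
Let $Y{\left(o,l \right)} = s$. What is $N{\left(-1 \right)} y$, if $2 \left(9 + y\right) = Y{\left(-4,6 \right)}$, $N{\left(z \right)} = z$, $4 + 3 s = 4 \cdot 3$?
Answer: $\frac{23}{3} \approx 7.6667$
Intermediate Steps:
$s = \frac{8}{3}$ ($s = - \frac{4}{3} + \frac{4 \cdot 3}{3} = - \frac{4}{3} + \frac{1}{3} \cdot 12 = - \frac{4}{3} + 4 = \frac{8}{3} \approx 2.6667$)
$Y{\left(o,l \right)} = \frac{8}{3}$
$y = - \frac{23}{3}$ ($y = -9 + \frac{1}{2} \cdot \frac{8}{3} = -9 + \frac{4}{3} = - \frac{23}{3} \approx -7.6667$)
$N{\left(-1 \right)} y = \left(-1\right) \left(- \frac{23}{3}\right) = \frac{23}{3}$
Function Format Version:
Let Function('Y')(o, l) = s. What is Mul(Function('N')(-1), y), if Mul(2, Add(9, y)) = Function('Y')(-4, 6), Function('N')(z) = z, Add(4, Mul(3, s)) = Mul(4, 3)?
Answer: Rational(23, 3) ≈ 7.6667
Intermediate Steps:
s = Rational(8, 3) (s = Add(Rational(-4, 3), Mul(Rational(1, 3), Mul(4, 3))) = Add(Rational(-4, 3), Mul(Rational(1, 3), 12)) = Add(Rational(-4, 3), 4) = Rational(8, 3) ≈ 2.6667)
Function('Y')(o, l) = Rational(8, 3)
y = Rational(-23, 3) (y = Add(-9, Mul(Rational(1, 2), Rational(8, 3))) = Add(-9, Rational(4, 3)) = Rational(-23, 3) ≈ -7.6667)
Mul(Function('N')(-1), y) = Mul(-1, Rational(-23, 3)) = Rational(23, 3)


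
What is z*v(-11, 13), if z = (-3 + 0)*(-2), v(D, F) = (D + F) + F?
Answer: 90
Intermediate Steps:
v(D, F) = D + 2*F
z = 6 (z = -3*(-2) = 6)
z*v(-11, 13) = 6*(-11 + 2*13) = 6*(-11 + 26) = 6*15 = 90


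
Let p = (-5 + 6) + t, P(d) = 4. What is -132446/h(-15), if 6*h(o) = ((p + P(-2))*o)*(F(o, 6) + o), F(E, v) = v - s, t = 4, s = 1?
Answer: -132446/225 ≈ -588.65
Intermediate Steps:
p = 5 (p = (-5 + 6) + 4 = 1 + 4 = 5)
F(E, v) = -1 + v (F(E, v) = v - 1*1 = v - 1 = -1 + v)
h(o) = 3*o*(5 + o)/2 (h(o) = (((5 + 4)*o)*((-1 + 6) + o))/6 = ((9*o)*(5 + o))/6 = (9*o*(5 + o))/6 = 3*o*(5 + o)/2)
-132446/h(-15) = -132446*(-2/(45*(5 - 15))) = -132446/((3/2)*(-15)*(-10)) = -132446/225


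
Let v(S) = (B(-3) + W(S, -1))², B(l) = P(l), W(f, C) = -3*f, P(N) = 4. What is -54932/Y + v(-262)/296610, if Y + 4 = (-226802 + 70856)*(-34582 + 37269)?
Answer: 13076549270756/6214378529433 ≈ 2.1042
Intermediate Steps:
B(l) = 4
Y = -419026906 (Y = -4 + (-226802 + 70856)*(-34582 + 37269) = -4 - 155946*2687 = -4 - 419026902 = -419026906)
v(S) = (4 - 3*S)²
-54932/Y + v(-262)/296610 = -54932/(-419026906) + (-4 + 3*(-262))²/296610 = -54932*(-1/419026906) + (-4 - 786)²*(1/296610) = 27466/209513453 + (-790)²*(1/296610) = 27466/209513453 + 624100*(1/296610) = 27466/209513453 + 62410/29661 = 13076549270756/6214378529433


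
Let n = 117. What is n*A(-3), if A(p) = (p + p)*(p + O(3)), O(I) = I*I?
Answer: -4212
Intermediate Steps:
O(I) = I²
A(p) = 2*p*(9 + p) (A(p) = (p + p)*(p + 3²) = (2*p)*(p + 9) = (2*p)*(9 + p) = 2*p*(9 + p))
n*A(-3) = 117*(2*(-3)*(9 - 3)) = 117*(2*(-3)*6) = 117*(-36) = -4212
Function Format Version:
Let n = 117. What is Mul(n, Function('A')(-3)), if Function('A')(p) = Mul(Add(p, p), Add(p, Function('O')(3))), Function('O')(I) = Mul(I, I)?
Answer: -4212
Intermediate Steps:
Function('O')(I) = Pow(I, 2)
Function('A')(p) = Mul(2, p, Add(9, p)) (Function('A')(p) = Mul(Add(p, p), Add(p, Pow(3, 2))) = Mul(Mul(2, p), Add(p, 9)) = Mul(Mul(2, p), Add(9, p)) = Mul(2, p, Add(9, p)))
Mul(n, Function('A')(-3)) = Mul(117, Mul(2, -3, Add(9, -3))) = Mul(117, Mul(2, -3, 6)) = Mul(117, -36) = -4212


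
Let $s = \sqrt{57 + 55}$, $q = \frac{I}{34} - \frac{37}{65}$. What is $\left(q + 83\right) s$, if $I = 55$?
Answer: $\frac{371494 \sqrt{7}}{1105} \approx 889.48$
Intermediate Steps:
$q = \frac{2317}{2210}$ ($q = \frac{55}{34} - \frac{37}{65} = \frac{2317}{2210} \approx 1.0484$)
$s = 4 \sqrt{7}$ ($s = \sqrt{112} = 4 \sqrt{7} \approx 10.583$)
$\left(q + 83\right) s = \left(\frac{2317}{2210} + 83\right) 4 \sqrt{7} = \frac{185747 \cdot 4 \sqrt{7}}{2210} = \frac{371494 \sqrt{7}}{1105}$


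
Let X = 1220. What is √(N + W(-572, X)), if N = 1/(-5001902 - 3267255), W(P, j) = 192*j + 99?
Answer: √55445870309318086/486421 ≈ 484.09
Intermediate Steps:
W(P, j) = 99 + 192*j
N = -1/8269157 (N = 1/(-8269157) = -1/8269157 ≈ -1.2093e-7)
√(N + W(-572, X)) = √(-1/8269157 + (99 + 192*1220)) = √(-1/8269157 + (99 + 234240)) = √(-1/8269157 + 234339) = √(1937785982222/8269157) = √55445870309318086/486421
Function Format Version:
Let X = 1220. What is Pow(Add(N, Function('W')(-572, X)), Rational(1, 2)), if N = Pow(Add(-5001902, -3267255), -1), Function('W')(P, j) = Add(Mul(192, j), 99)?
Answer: Mul(Rational(1, 486421), Pow(55445870309318086, Rational(1, 2))) ≈ 484.09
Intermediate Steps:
Function('W')(P, j) = Add(99, Mul(192, j))
N = Rational(-1, 8269157) (N = Pow(-8269157, -1) = Rational(-1, 8269157) ≈ -1.2093e-7)
Pow(Add(N, Function('W')(-572, X)), Rational(1, 2)) = Pow(Add(Rational(-1, 8269157), Add(99, Mul(192, 1220))), Rational(1, 2)) = Pow(Add(Rational(-1, 8269157), Add(99, 234240)), Rational(1, 2)) = Pow(Add(Rational(-1, 8269157), 234339), Rational(1, 2)) = Pow(Rational(1937785982222, 8269157), Rational(1, 2)) = Mul(Rational(1, 486421), Pow(55445870309318086, Rational(1, 2)))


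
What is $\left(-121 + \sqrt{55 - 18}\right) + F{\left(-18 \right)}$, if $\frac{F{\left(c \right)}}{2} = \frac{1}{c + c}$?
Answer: $- \frac{2179}{18} + \sqrt{37} \approx -114.97$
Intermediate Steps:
$F{\left(c \right)} = \frac{1}{c}$ ($F{\left(c \right)} = \frac{2}{c + c} = \frac{2}{2 c} = 2 \frac{1}{2 c} = \frac{1}{c}$)
$\left(-121 + \sqrt{55 - 18}\right) + F{\left(-18 \right)} = \left(-121 + \sqrt{55 - 18}\right) + \frac{1}{-18} = \left(-121 + \sqrt{37}\right) - \frac{1}{18} = - \frac{2179}{18} + \sqrt{37}$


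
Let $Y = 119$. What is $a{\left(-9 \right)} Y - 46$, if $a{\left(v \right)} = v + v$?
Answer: $-2188$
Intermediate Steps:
$a{\left(v \right)} = 2 v$
$a{\left(-9 \right)} Y - 46 = 2 \left(-9\right) 119 - 46 = \left(-18\right) 119 - 46 = -2142 - 46 = -2188$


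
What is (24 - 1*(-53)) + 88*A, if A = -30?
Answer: -2563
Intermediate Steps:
(24 - 1*(-53)) + 88*A = (24 - 1*(-53)) + 88*(-30) = (24 + 53) - 2640 = 77 - 2640 = -2563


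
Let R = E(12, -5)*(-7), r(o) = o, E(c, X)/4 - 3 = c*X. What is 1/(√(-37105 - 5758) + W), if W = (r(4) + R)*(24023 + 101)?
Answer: 38598400/1489836482602863 - I*√42863/1489836482602863 ≈ 2.5908e-8 - 1.3896e-13*I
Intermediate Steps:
E(c, X) = 12 + 4*X*c (E(c, X) = 12 + 4*(c*X) = 12 + 4*(X*c) = 12 + 4*X*c)
R = 1596 (R = (12 + 4*(-5)*12)*(-7) = (12 - 240)*(-7) = -228*(-7) = 1596)
W = 38598400 (W = (4 + 1596)*(24023 + 101) = 1600*24124 = 38598400)
1/(√(-37105 - 5758) + W) = 1/(√(-37105 - 5758) + 38598400) = 1/(√(-42863) + 38598400) = 1/(I*√42863 + 38598400) = 1/(38598400 + I*√42863)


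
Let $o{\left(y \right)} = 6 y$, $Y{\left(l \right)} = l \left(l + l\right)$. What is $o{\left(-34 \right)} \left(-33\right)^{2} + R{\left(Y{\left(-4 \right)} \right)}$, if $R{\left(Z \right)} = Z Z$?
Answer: $-221132$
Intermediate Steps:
$Y{\left(l \right)} = 2 l^{2}$ ($Y{\left(l \right)} = l 2 l = 2 l^{2}$)
$R{\left(Z \right)} = Z^{2}$
$o{\left(-34 \right)} \left(-33\right)^{2} + R{\left(Y{\left(-4 \right)} \right)} = 6 \left(-34\right) \left(-33\right)^{2} + \left(2 \left(-4\right)^{2}\right)^{2} = \left(-204\right) 1089 + \left(2 \cdot 16\right)^{2} = -222156 + 32^{2} = -222156 + 1024 = -221132$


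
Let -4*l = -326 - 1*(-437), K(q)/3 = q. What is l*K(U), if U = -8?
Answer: 666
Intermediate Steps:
K(q) = 3*q
l = -111/4 (l = -(-326 - 1*(-437))/4 = -(-326 + 437)/4 = -1/4*111 = -111/4 ≈ -27.750)
l*K(U) = -333*(-8)/4 = -111/4*(-24) = 666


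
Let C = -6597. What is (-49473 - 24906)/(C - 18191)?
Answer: 74379/24788 ≈ 3.0006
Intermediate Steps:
(-49473 - 24906)/(C - 18191) = (-49473 - 24906)/(-6597 - 18191) = -74379/(-24788) = -74379*(-1/24788) = 74379/24788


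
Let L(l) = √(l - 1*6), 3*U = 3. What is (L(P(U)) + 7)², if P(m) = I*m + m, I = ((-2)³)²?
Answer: (7 + √59)² ≈ 215.54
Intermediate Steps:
U = 1 (U = (⅓)*3 = 1)
I = 64 (I = (-8)² = 64)
P(m) = 65*m (P(m) = 64*m + m = 65*m)
L(l) = √(-6 + l) (L(l) = √(l - 6) = √(-6 + l))
(L(P(U)) + 7)² = (√(-6 + 65*1) + 7)² = (√(-6 + 65) + 7)² = (√59 + 7)² = (7 + √59)²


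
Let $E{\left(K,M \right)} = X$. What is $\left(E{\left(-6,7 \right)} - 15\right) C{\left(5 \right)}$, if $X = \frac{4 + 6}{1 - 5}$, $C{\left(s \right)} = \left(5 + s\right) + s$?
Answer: $- \frac{525}{2} \approx -262.5$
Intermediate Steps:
$C{\left(s \right)} = 5 + 2 s$
$X = - \frac{5}{2}$ ($X = \frac{10}{-4} = 10 \left(- \frac{1}{4}\right) = - \frac{5}{2} \approx -2.5$)
$E{\left(K,M \right)} = - \frac{5}{2}$
$\left(E{\left(-6,7 \right)} - 15\right) C{\left(5 \right)} = \left(- \frac{5}{2} - 15\right) \left(5 + 2 \cdot 5\right) = - \frac{35 \left(5 + 10\right)}{2} = \left(- \frac{35}{2}\right) 15 = - \frac{525}{2}$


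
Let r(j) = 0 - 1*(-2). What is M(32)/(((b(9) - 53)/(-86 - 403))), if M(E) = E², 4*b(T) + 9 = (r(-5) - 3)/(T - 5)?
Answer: 2670592/295 ≈ 9052.9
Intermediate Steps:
r(j) = 2 (r(j) = 0 + 2 = 2)
b(T) = -9/4 - 1/(4*(-5 + T)) (b(T) = -9/4 + ((2 - 3)/(T - 5))/4 = -9/4 + (-1/(-5 + T))/4 = -9/4 - 1/(4*(-5 + T)))
M(32)/(((b(9) - 53)/(-86 - 403))) = 32²/((((44 - 9*9)/(4*(-5 + 9)) - 53)/(-86 - 403))) = 1024/((((¼)*(44 - 81)/4 - 53)/(-489))) = 1024/((((¼)*(¼)*(-37) - 53)*(-1/489))) = 1024/(((-37/16 - 53)*(-1/489))) = 1024/((-885/16*(-1/489))) = 1024/(295/2608) = 1024*(2608/295) = 2670592/295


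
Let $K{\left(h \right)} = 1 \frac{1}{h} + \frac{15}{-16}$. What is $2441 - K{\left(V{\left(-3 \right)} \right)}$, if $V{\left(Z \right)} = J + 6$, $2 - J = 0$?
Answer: $\frac{39069}{16} \approx 2441.8$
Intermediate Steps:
$J = 2$ ($J = 2 - 0 = 2 + 0 = 2$)
$V{\left(Z \right)} = 8$ ($V{\left(Z \right)} = 2 + 6 = 8$)
$K{\left(h \right)} = - \frac{15}{16} + \frac{1}{h}$ ($K{\left(h \right)} = \frac{1}{h} + 15 \left(- \frac{1}{16}\right) = \frac{1}{h} - \frac{15}{16} = - \frac{15}{16} + \frac{1}{h}$)
$2441 - K{\left(V{\left(-3 \right)} \right)} = 2441 - \left(- \frac{15}{16} + \frac{1}{8}\right) = 2441 - - \frac{13}{16} = 2441 + \frac{13}{16} = \frac{39069}{16}$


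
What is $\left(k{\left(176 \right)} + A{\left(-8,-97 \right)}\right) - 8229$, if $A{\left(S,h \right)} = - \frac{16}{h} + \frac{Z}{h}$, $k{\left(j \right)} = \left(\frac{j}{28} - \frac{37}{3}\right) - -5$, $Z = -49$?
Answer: $- \frac{16763242}{2037} \approx -8229.4$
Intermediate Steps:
$k{\left(j \right)} = - \frac{22}{3} + \frac{j}{28}$ ($k{\left(j \right)} = \left(j \frac{1}{28} - \frac{37}{3}\right) + 5 = \left(\frac{j}{28} - \frac{37}{3}\right) + 5 = \left(- \frac{37}{3} + \frac{j}{28}\right) + 5 = - \frac{22}{3} + \frac{j}{28}$)
$A{\left(S,h \right)} = - \frac{65}{h}$ ($A{\left(S,h \right)} = - \frac{16}{h} - \frac{49}{h} = - \frac{65}{h}$)
$\left(k{\left(176 \right)} + A{\left(-8,-97 \right)}\right) - 8229 = \left(\left(- \frac{22}{3} + \frac{1}{28} \cdot 176\right) - \frac{65}{-97}\right) - 8229 = \left(\left(- \frac{22}{3} + \frac{44}{7}\right) - - \frac{65}{97}\right) - 8229 = \left(- \frac{22}{21} + \frac{65}{97}\right) - 8229 = - \frac{769}{2037} - 8229 = - \frac{16763242}{2037}$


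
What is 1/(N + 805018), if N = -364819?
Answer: 1/440199 ≈ 2.2717e-6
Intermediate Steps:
1/(N + 805018) = 1/(-364819 + 805018) = 1/440199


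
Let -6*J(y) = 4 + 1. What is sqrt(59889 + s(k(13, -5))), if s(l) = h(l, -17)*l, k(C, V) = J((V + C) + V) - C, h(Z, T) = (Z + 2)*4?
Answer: sqrt(544894)/3 ≈ 246.06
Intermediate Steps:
J(y) = -5/6 (J(y) = -(4 + 1)/6 = -1/6*5 = -5/6)
h(Z, T) = 8 + 4*Z (h(Z, T) = (2 + Z)*4 = 8 + 4*Z)
k(C, V) = -5/6 - C
s(l) = l*(8 + 4*l) (s(l) = (8 + 4*l)*l = l*(8 + 4*l))
sqrt(59889 + s(k(13, -5))) = sqrt(59889 + 4*(-5/6 - 1*13)*(2 + (-5/6 - 1*13))) = sqrt(59889 + 4*(-5/6 - 13)*(2 + (-5/6 - 13))) = sqrt(59889 + 4*(-83/6)*(2 - 83/6)) = sqrt(59889 + 4*(-83/6)*(-71/6)) = sqrt(59889 + 5893/9) = sqrt(544894/9) = sqrt(544894)/3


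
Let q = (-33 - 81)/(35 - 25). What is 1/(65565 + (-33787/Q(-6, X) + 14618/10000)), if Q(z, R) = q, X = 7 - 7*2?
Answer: 285000/19531116613 ≈ 1.4592e-5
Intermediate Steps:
q = -57/5 (q = -114/10 = -114*1/10 = -57/5 ≈ -11.400)
X = -7 (X = 7 - 14 = -7)
Q(z, R) = -57/5
1/(65565 + (-33787/Q(-6, X) + 14618/10000)) = 1/(65565 + (-33787/(-57/5) + 14618/10000)) = 1/(65565 + (-33787*(-5/57) + 14618*(1/10000))) = 1/(65565 + (168935/57 + 7309/5000)) = 1/(65565 + 845091613/285000) = 1/(19531116613/285000) = 285000/19531116613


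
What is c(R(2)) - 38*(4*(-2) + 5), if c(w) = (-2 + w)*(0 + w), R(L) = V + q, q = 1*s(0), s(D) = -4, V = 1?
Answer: 129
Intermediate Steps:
q = -4 (q = 1*(-4) = -4)
R(L) = -3 (R(L) = 1 - 4 = -3)
c(w) = w*(-2 + w) (c(w) = (-2 + w)*w = w*(-2 + w))
c(R(2)) - 38*(4*(-2) + 5) = -3*(-2 - 3) - 38*(4*(-2) + 5) = -3*(-5) - 38*(-8 + 5) = 15 - 38*(-3) = 15 + 114 = 129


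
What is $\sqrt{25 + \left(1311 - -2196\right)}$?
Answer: $2 \sqrt{883} \approx 59.431$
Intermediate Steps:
$\sqrt{25 + \left(1311 - -2196\right)} = \sqrt{25 + \left(1311 + 2196\right)} = \sqrt{25 + 3507} = \sqrt{3532} = 2 \sqrt{883}$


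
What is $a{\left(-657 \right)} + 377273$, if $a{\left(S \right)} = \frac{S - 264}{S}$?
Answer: $\frac{82623094}{219} \approx 3.7727 \cdot 10^{5}$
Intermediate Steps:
$a{\left(S \right)} = \frac{-264 + S}{S}$ ($a{\left(S \right)} = \frac{S - 264}{S} = \frac{-264 + S}{S}$)
$a{\left(-657 \right)} + 377273 = \frac{-264 - 657}{-657} + 377273 = \left(- \frac{1}{657}\right) \left(-921\right) + 377273 = \frac{307}{219} + 377273 = \frac{82623094}{219}$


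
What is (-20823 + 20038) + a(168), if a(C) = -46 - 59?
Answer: -890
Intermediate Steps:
a(C) = -105
(-20823 + 20038) + a(168) = (-20823 + 20038) - 105 = -785 - 105 = -890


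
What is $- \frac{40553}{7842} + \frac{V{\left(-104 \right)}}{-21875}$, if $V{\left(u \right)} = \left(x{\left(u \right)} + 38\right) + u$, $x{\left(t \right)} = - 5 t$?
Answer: $- \frac{890657143}{171543750} \approx -5.192$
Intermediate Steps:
$V{\left(u \right)} = 38 - 4 u$ ($V{\left(u \right)} = \left(- 5 u + 38\right) + u = \left(38 - 5 u\right) + u = 38 - 4 u$)
$- \frac{40553}{7842} + \frac{V{\left(-104 \right)}}{-21875} = - \frac{40553}{7842} + \frac{38 - -416}{-21875} = \left(-40553\right) \frac{1}{7842} + \left(38 + 416\right) \left(- \frac{1}{21875}\right) = - \frac{40553}{7842} + 454 \left(- \frac{1}{21875}\right) = - \frac{40553}{7842} - \frac{454}{21875} = - \frac{890657143}{171543750}$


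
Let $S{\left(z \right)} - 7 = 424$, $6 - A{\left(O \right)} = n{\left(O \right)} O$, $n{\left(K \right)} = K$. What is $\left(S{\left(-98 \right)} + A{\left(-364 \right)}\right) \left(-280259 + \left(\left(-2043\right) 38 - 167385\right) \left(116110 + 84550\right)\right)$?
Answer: $6492785431243141$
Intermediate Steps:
$A{\left(O \right)} = 6 - O^{2}$ ($A{\left(O \right)} = 6 - O O = 6 - O^{2}$)
$S{\left(z \right)} = 431$ ($S{\left(z \right)} = 7 + 424 = 431$)
$\left(S{\left(-98 \right)} + A{\left(-364 \right)}\right) \left(-280259 + \left(\left(-2043\right) 38 - 167385\right) \left(116110 + 84550\right)\right) = \left(431 + \left(6 - \left(-364\right)^{2}\right)\right) \left(-280259 + \left(\left(-2043\right) 38 - 167385\right) \left(116110 + 84550\right)\right) = \left(431 + \left(6 - 132496\right)\right) \left(-280259 + \left(-77634 - 167385\right) 200660\right) = \left(431 + \left(6 - 132496\right)\right) \left(-280259 - 49165512540\right) = \left(431 - 132490\right) \left(-280259 - 49165512540\right) = \left(-132059\right) \left(-49165792799\right) = 6492785431243141$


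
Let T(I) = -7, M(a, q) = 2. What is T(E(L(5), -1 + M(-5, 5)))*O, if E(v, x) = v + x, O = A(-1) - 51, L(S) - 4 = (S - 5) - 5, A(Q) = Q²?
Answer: 350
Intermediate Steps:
L(S) = -6 + S (L(S) = 4 + ((S - 5) - 5) = 4 + ((-5 + S) - 5) = 4 + (-10 + S) = -6 + S)
O = -50 (O = (-1)² - 51 = 1 - 51 = -50)
T(E(L(5), -1 + M(-5, 5)))*O = -7*(-50) = 350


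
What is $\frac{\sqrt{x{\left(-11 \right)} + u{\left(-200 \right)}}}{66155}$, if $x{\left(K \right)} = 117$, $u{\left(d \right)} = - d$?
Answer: $\frac{\sqrt{317}}{66155} \approx 0.00026913$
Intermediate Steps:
$\frac{\sqrt{x{\left(-11 \right)} + u{\left(-200 \right)}}}{66155} = \frac{\sqrt{117 - -200}}{66155} = \sqrt{117 + 200} \cdot \frac{1}{66155} = \sqrt{317} \cdot \frac{1}{66155} = \frac{\sqrt{317}}{66155}$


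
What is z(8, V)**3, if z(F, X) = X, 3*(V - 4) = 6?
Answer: 216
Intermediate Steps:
V = 6 (V = 4 + (1/3)*6 = 4 + 2 = 6)
z(8, V)**3 = 6**3 = 216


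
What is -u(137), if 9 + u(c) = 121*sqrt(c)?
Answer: 9 - 121*sqrt(137) ≈ -1407.3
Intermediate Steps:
u(c) = -9 + 121*sqrt(c)
-u(137) = -(-9 + 121*sqrt(137)) = 9 - 121*sqrt(137)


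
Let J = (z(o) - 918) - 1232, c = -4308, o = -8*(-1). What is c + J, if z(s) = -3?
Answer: -6461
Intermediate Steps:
o = 8
J = -2153 (J = (-3 - 918) - 1232 = -921 - 1232 = -2153)
c + J = -4308 - 2153 = -6461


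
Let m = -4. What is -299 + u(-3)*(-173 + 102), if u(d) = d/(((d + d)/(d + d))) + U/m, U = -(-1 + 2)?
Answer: -415/4 ≈ -103.75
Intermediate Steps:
U = -1 (U = -1*1 = -1)
u(d) = 1/4 + d (u(d) = d/(((d + d)/(d + d))) - 1/(-4) = d/(((2*d)/((2*d)))) - 1*(-1/4) = d/(((2*d)*(1/(2*d)))) + 1/4 = d/1 + 1/4 = d*1 + 1/4 = d + 1/4 = 1/4 + d)
-299 + u(-3)*(-173 + 102) = -299 + (1/4 - 3)*(-173 + 102) = -299 - 11/4*(-71) = -299 + 781/4 = -415/4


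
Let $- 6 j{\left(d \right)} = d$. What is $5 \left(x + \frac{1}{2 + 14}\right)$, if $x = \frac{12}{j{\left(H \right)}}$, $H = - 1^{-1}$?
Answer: $\frac{5765}{16} \approx 360.31$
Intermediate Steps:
$H = -1$ ($H = \left(-1\right) 1 = -1$)
$j{\left(d \right)} = - \frac{d}{6}$
$x = 72$ ($x = \frac{12}{\left(- \frac{1}{6}\right) \left(-1\right)} = 12 \frac{1}{\frac{1}{6}} = 12 \cdot 6 = 72$)
$5 \left(x + \frac{1}{2 + 14}\right) = 5 \left(72 + \frac{1}{2 + 14}\right) = 5 \left(72 + \frac{1}{16}\right) = 5 \cdot \frac{1153}{16} = \frac{5765}{16}$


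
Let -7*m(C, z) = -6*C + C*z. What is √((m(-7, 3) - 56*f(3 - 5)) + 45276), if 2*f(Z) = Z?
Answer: √45329 ≈ 212.91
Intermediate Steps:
f(Z) = Z/2
m(C, z) = 6*C/7 - C*z/7 (m(C, z) = -(-6*C + C*z)/7 = 6*C/7 - C*z/7)
√((m(-7, 3) - 56*f(3 - 5)) + 45276) = √(((⅐)*(-7)*(6 - 1*3) - 28*(3 - 5)) + 45276) = √(((⅐)*(-7)*(6 - 3) - 28*(-2)) + 45276) = √(((⅐)*(-7)*3 - 56*(-1)) + 45276) = √((-3 + 56) + 45276) = √(53 + 45276) = √45329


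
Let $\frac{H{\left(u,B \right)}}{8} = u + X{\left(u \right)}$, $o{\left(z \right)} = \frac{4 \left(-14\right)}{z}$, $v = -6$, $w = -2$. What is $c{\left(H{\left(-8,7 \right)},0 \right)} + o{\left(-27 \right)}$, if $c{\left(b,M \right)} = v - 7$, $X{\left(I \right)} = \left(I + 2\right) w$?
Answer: $- \frac{295}{27} \approx -10.926$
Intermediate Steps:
$o{\left(z \right)} = - \frac{56}{z}$
$X{\left(I \right)} = -4 - 2 I$ ($X{\left(I \right)} = \left(I + 2\right) \left(-2\right) = \left(2 + I\right) \left(-2\right) = -4 - 2 I$)
$H{\left(u,B \right)} = -32 - 8 u$ ($H{\left(u,B \right)} = 8 \left(u - \left(4 + 2 u\right)\right) = 8 \left(-4 - u\right) = -32 - 8 u$)
$c{\left(b,M \right)} = -13$ ($c{\left(b,M \right)} = -6 - 7 = -13$)
$c{\left(H{\left(-8,7 \right)},0 \right)} + o{\left(-27 \right)} = -13 - \frac{56}{-27} = -13 - - \frac{56}{27} = -13 + \frac{56}{27} = - \frac{295}{27}$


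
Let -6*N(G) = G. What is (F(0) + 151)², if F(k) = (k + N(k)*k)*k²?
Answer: 22801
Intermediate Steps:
N(G) = -G/6
F(k) = k²*(k - k²/6) (F(k) = (k + (-k/6)*k)*k² = (k - k²/6)*k² = k²*(k - k²/6))
(F(0) + 151)² = ((⅙)*0³*(6 - 1*0) + 151)² = ((⅙)*0*(6 + 0) + 151)² = ((⅙)*0*6 + 151)² = (0 + 151)² = 151² = 22801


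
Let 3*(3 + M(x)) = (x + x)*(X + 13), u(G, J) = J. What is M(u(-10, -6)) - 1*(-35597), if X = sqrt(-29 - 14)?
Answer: 35542 - 4*I*sqrt(43) ≈ 35542.0 - 26.23*I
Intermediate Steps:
X = I*sqrt(43) (X = sqrt(-43) = I*sqrt(43) ≈ 6.5574*I)
M(x) = -3 + 2*x*(13 + I*sqrt(43))/3 (M(x) = -3 + ((x + x)*(I*sqrt(43) + 13))/3 = -3 + ((2*x)*(13 + I*sqrt(43)))/3 = -3 + (2*x*(13 + I*sqrt(43)))/3 = -3 + 2*x*(13 + I*sqrt(43))/3)
M(u(-10, -6)) - 1*(-35597) = (-3 + (26/3)*(-6) + (2/3)*I*(-6)*sqrt(43)) - 1*(-35597) = (-3 - 52 - 4*I*sqrt(43)) + 35597 = (-55 - 4*I*sqrt(43)) + 35597 = 35542 - 4*I*sqrt(43)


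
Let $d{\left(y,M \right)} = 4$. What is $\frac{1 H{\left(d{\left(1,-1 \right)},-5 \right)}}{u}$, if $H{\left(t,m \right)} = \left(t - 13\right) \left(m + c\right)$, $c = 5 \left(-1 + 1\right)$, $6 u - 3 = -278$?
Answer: $- \frac{54}{55} \approx -0.98182$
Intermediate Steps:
$u = - \frac{275}{6}$ ($u = \frac{1}{2} + \frac{1}{6} \left(-278\right) = \frac{1}{2} - \frac{139}{3} = - \frac{275}{6} \approx -45.833$)
$c = 0$ ($c = 5 \cdot 0 = 0$)
$H{\left(t,m \right)} = m \left(-13 + t\right)$ ($H{\left(t,m \right)} = \left(t - 13\right) \left(m + 0\right) = \left(-13 + t\right) m = m \left(-13 + t\right)$)
$\frac{1 H{\left(d{\left(1,-1 \right)},-5 \right)}}{u} = \frac{1 \left(- 5 \left(-13 + 4\right)\right)}{- \frac{275}{6}} = 1 \left(\left(-5\right) \left(-9\right)\right) \left(- \frac{6}{275}\right) = 1 \cdot 45 \left(- \frac{6}{275}\right) = 45 \left(- \frac{6}{275}\right) = - \frac{54}{55}$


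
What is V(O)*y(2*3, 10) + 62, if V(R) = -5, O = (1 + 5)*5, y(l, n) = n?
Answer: 12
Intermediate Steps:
O = 30 (O = 6*5 = 30)
V(O)*y(2*3, 10) + 62 = -5*10 + 62 = -50 + 62 = 12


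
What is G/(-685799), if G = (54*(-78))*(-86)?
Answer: -362232/685799 ≈ -0.52819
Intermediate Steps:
G = 362232 (G = -4212*(-86) = 362232)
G/(-685799) = 362232/(-685799) = 362232*(-1/685799) = -362232/685799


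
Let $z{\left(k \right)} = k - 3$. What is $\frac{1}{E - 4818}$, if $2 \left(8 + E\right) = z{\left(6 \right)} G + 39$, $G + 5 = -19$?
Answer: $- \frac{2}{9685} \approx -0.0002065$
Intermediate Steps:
$G = -24$ ($G = -5 - 19 = -24$)
$z{\left(k \right)} = -3 + k$
$E = - \frac{49}{2}$ ($E = -8 + \frac{\left(-3 + 6\right) \left(-24\right) + 39}{2} = -8 + \frac{3 \left(-24\right) + 39}{2} = -8 + \frac{-72 + 39}{2} = -8 + \frac{1}{2} \left(-33\right) = -8 - \frac{33}{2} = - \frac{49}{2} \approx -24.5$)
$\frac{1}{E - 4818} = \frac{1}{- \frac{49}{2} - 4818} = \frac{1}{- \frac{9685}{2}} = - \frac{2}{9685}$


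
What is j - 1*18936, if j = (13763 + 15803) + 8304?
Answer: 18934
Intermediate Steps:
j = 37870 (j = 29566 + 8304 = 37870)
j - 1*18936 = 37870 - 1*18936 = 37870 - 18936 = 18934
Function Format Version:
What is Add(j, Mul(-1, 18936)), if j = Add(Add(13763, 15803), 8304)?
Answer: 18934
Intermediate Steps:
j = 37870 (j = Add(29566, 8304) = 37870)
Add(j, Mul(-1, 18936)) = Add(37870, Mul(-1, 18936)) = Add(37870, -18936) = 18934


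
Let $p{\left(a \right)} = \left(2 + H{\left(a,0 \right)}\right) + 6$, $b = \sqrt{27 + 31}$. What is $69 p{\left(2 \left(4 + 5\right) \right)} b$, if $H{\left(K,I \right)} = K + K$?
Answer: $3036 \sqrt{58} \approx 23122.0$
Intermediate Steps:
$H{\left(K,I \right)} = 2 K$
$b = \sqrt{58} \approx 7.6158$
$p{\left(a \right)} = 8 + 2 a$ ($p{\left(a \right)} = \left(2 + 2 a\right) + 6 = 8 + 2 a$)
$69 p{\left(2 \left(4 + 5\right) \right)} b = 69 \left(8 + 2 \cdot 2 \left(4 + 5\right)\right) \sqrt{58} = 69 \left(8 + 2 \cdot 2 \cdot 9\right) \sqrt{58} = 69 \left(8 + 2 \cdot 18\right) \sqrt{58} = 69 \left(8 + 36\right) \sqrt{58} = 69 \cdot 44 \sqrt{58} = 3036 \sqrt{58}$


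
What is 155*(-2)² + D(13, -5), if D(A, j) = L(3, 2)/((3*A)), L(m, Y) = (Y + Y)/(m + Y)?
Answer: 120904/195 ≈ 620.02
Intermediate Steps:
L(m, Y) = 2*Y/(Y + m) (L(m, Y) = (2*Y)/(Y + m) = 2*Y/(Y + m))
D(A, j) = 4/(15*A) (D(A, j) = (2*2/(2 + 3))/((3*A)) = (2*2/5)*(1/(3*A)) = (2*2*(⅕))*(1/(3*A)) = 4*(1/(3*A))/5 = 4/(15*A))
155*(-2)² + D(13, -5) = 155*(-2)² + (4/15)/13 = 155*4 + (4/15)*(1/13) = 620 + 4/195 = 120904/195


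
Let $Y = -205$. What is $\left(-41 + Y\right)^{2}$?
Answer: $60516$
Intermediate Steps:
$\left(-41 + Y\right)^{2} = \left(-41 - 205\right)^{2} = \left(-246\right)^{2} = 60516$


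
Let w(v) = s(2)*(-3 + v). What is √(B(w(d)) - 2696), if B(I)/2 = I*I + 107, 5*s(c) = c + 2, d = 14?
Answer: I*√58178/5 ≈ 48.24*I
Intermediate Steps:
s(c) = ⅖ + c/5 (s(c) = (c + 2)/5 = (2 + c)/5 = ⅖ + c/5)
w(v) = -12/5 + 4*v/5 (w(v) = (⅖ + (⅕)*2)*(-3 + v) = (⅖ + ⅖)*(-3 + v) = 4*(-3 + v)/5 = -12/5 + 4*v/5)
B(I) = 214 + 2*I² (B(I) = 2*(I*I + 107) = 2*(I² + 107) = 2*(107 + I²) = 214 + 2*I²)
√(B(w(d)) - 2696) = √((214 + 2*(-12/5 + (⅘)*14)²) - 2696) = √((214 + 2*(-12/5 + 56/5)²) - 2696) = √((214 + 2*(44/5)²) - 2696) = √((214 + 2*(1936/25)) - 2696) = √((214 + 3872/25) - 2696) = √(9222/25 - 2696) = √(-58178/25) = I*√58178/5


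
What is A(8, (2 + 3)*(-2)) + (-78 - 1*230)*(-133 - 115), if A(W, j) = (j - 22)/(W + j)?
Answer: 76400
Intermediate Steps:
A(W, j) = (-22 + j)/(W + j)
A(8, (2 + 3)*(-2)) + (-78 - 1*230)*(-133 - 115) = (-22 + (2 + 3)*(-2))/(8 + (2 + 3)*(-2)) + (-78 - 1*230)*(-133 - 115) = (-22 + 5*(-2))/(8 + 5*(-2)) + (-78 - 230)*(-248) = (-22 - 10)/(8 - 10) - 308*(-248) = -32/(-2) + 76384 = -1/2*(-32) + 76384 = 16 + 76384 = 76400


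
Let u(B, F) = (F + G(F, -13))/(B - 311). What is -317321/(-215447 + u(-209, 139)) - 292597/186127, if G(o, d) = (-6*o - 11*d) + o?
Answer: -2067992005279/20852185089429 ≈ -0.099174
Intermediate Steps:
G(o, d) = -11*d - 5*o (G(o, d) = (-11*d - 6*o) + o = -11*d - 5*o)
u(B, F) = (143 - 4*F)/(-311 + B) (u(B, F) = (F + (-11*(-13) - 5*F))/(B - 311) = (F + (143 - 5*F))/(-311 + B) = (143 - 4*F)/(-311 + B))
-317321/(-215447 + u(-209, 139)) - 292597/186127 = -317321/(-215447 + (143 - 4*139)/(-311 - 209)) - 292597/186127 = -317321/(-215447 + (143 - 556)/(-520)) - 292597*1/186127 = -317321/(-215447 - 1/520*(-413)) - 292597/186127 = -317321/(-215447 + 413/520) - 292597/186127 = -317321/(-112032027/520) - 292597/186127 = -317321*(-520/112032027) - 292597/186127 = 165006920/112032027 - 292597/186127 = -2067992005279/20852185089429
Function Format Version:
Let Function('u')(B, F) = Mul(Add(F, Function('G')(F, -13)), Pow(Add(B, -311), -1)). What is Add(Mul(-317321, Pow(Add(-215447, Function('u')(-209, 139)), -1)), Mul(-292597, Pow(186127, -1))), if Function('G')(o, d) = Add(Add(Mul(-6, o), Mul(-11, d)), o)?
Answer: Rational(-2067992005279, 20852185089429) ≈ -0.099174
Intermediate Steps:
Function('G')(o, d) = Add(Mul(-11, d), Mul(-5, o)) (Function('G')(o, d) = Add(Add(Mul(-11, d), Mul(-6, o)), o) = Add(Mul(-11, d), Mul(-5, o)))
Function('u')(B, F) = Mul(Pow(Add(-311, B), -1), Add(143, Mul(-4, F))) (Function('u')(B, F) = Mul(Add(F, Add(Mul(-11, -13), Mul(-5, F))), Pow(Add(B, -311), -1)) = Mul(Add(F, Add(143, Mul(-5, F))), Pow(Add(-311, B), -1)) = Mul(Add(143, Mul(-4, F)), Pow(Add(-311, B), -1)) = Mul(Pow(Add(-311, B), -1), Add(143, Mul(-4, F))))
Add(Mul(-317321, Pow(Add(-215447, Function('u')(-209, 139)), -1)), Mul(-292597, Pow(186127, -1))) = Add(Mul(-317321, Pow(Add(-215447, Mul(Pow(Add(-311, -209), -1), Add(143, Mul(-4, 139)))), -1)), Mul(-292597, Pow(186127, -1))) = Add(Mul(-317321, Pow(Add(-215447, Mul(Pow(-520, -1), Add(143, -556))), -1)), Mul(-292597, Rational(1, 186127))) = Add(Mul(-317321, Pow(Add(-215447, Mul(Rational(-1, 520), -413)), -1)), Rational(-292597, 186127)) = Add(Mul(-317321, Pow(Add(-215447, Rational(413, 520)), -1)), Rational(-292597, 186127)) = Add(Mul(-317321, Pow(Rational(-112032027, 520), -1)), Rational(-292597, 186127)) = Add(Mul(-317321, Rational(-520, 112032027)), Rational(-292597, 186127)) = Add(Rational(165006920, 112032027), Rational(-292597, 186127)) = Rational(-2067992005279, 20852185089429)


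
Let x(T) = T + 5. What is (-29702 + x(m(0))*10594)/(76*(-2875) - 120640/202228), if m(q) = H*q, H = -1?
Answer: -22622313/212437205 ≈ -0.10649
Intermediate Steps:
m(q) = -q
x(T) = 5 + T
(-29702 + x(m(0))*10594)/(76*(-2875) - 120640/202228) = (-29702 + (5 - 1*0)*10594)/(76*(-2875) - 120640/202228) = (-29702 + (5 + 0)*10594)/(-218500 - 120640*1/202228) = (-29702 + 5*10594)/(-218500 - 2320/3889) = (-29702 + 52970)/(-849748820/3889) = 23268*(-3889/849748820) = -22622313/212437205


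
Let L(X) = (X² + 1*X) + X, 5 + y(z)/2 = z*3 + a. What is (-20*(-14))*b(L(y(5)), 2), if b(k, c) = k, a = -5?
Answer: 33600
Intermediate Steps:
y(z) = -20 + 6*z (y(z) = -10 + 2*(z*3 - 5) = -10 + 2*(3*z - 5) = -10 + 2*(-5 + 3*z) = -10 + (-10 + 6*z) = -20 + 6*z)
L(X) = X² + 2*X (L(X) = (X² + X) + X = (X + X²) + X = X² + 2*X)
(-20*(-14))*b(L(y(5)), 2) = (-20*(-14))*((-20 + 6*5)*(2 + (-20 + 6*5))) = 280*((-20 + 30)*(2 + (-20 + 30))) = 280*(10*(2 + 10)) = 280*(10*12) = 280*120 = 33600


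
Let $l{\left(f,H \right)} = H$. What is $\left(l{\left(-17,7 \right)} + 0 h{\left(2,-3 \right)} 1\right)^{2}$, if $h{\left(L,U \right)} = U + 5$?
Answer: $49$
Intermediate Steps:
$h{\left(L,U \right)} = 5 + U$
$\left(l{\left(-17,7 \right)} + 0 h{\left(2,-3 \right)} 1\right)^{2} = \left(7 + 0 \left(5 - 3\right) 1\right)^{2} = \left(7 + 0 \cdot 2 \cdot 1\right)^{2} = \left(7 + 0 \cdot 1\right)^{2} = \left(7 + 0\right)^{2} = 7^{2} = 49$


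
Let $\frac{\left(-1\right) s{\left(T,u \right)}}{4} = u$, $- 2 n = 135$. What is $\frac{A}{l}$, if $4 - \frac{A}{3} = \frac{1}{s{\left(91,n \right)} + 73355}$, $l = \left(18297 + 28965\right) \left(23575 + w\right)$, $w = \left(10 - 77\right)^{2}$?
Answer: $\frac{294499}{32551103848000} \approx 9.0473 \cdot 10^{-9}$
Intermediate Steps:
$n = - \frac{135}{2}$ ($n = \left(- \frac{1}{2}\right) 135 = - \frac{135}{2} \approx -67.5$)
$s{\left(T,u \right)} = - 4 u$
$w = 4489$ ($w = \left(-67\right)^{2} = 4489$)
$l = 1326360768$ ($l = \left(18297 + 28965\right) \left(23575 + 4489\right) = 47262 \cdot 28064 = 1326360768$)
$A = \frac{883497}{73625}$ ($A = 12 - \frac{3}{\left(-4\right) \left(- \frac{135}{2}\right) + 73355} = 12 - \frac{3}{270 + 73355} = 12 - \frac{3}{73625} = \frac{883497}{73625} \approx 12.0$)
$\frac{A}{l} = \frac{883497}{73625 \cdot 1326360768} = \frac{883497}{73625} \cdot \frac{1}{1326360768} = \frac{294499}{32551103848000}$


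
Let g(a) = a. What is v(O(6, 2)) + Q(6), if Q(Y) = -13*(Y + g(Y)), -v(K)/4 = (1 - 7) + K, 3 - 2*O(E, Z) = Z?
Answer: -134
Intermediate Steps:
O(E, Z) = 3/2 - Z/2
v(K) = 24 - 4*K (v(K) = -4*((1 - 7) + K) = -4*(-6 + K) = 24 - 4*K)
Q(Y) = -26*Y (Q(Y) = -13*(Y + Y) = -26*Y)
v(O(6, 2)) + Q(6) = (24 - 4*(3/2 - 1/2*2)) - 26*6 = (24 - 4*(3/2 - 1)) - 156 = (24 - 4*1/2) - 156 = (24 - 2) - 156 = 22 - 156 = -134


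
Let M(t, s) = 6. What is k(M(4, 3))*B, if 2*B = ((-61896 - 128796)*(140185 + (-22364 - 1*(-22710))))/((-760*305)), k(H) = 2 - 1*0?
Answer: 6699534363/57950 ≈ 1.1561e+5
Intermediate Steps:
k(H) = 2 (k(H) = 2 + 0 = 2)
B = 6699534363/115900 (B = (((-61896 - 128796)*(140185 + (-22364 - 1*(-22710))))/((-760*305)))/2 = (-190692*(140185 + (-22364 + 22710))/(-231800))/2 = (-190692*(140185 + 346)*(-1/231800))/2 = (-190692*140531*(-1/231800))/2 = (-26798137452*(-1/231800))/2 = (1/2)*(6699534363/57950) = 6699534363/115900 ≈ 57804.)
k(M(4, 3))*B = 2*(6699534363/115900) = 6699534363/57950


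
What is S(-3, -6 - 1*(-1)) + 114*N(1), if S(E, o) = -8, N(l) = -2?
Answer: -236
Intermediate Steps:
S(-3, -6 - 1*(-1)) + 114*N(1) = -8 + 114*(-2) = -8 - 228 = -236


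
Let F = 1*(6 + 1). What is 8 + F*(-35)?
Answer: -237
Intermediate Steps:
F = 7 (F = 1*7 = 7)
8 + F*(-35) = 8 + 7*(-35) = 8 - 245 = -237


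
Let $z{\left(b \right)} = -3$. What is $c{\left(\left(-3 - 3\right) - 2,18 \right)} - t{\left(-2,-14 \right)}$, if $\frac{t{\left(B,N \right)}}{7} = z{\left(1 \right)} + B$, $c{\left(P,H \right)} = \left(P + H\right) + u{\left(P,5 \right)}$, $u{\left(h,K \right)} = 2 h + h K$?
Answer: $-11$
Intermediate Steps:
$u{\left(h,K \right)} = 2 h + K h$
$c{\left(P,H \right)} = H + 8 P$ ($c{\left(P,H \right)} = \left(P + H\right) + P \left(2 + 5\right) = \left(H + P\right) + P 7 = \left(H + P\right) + 7 P = H + 8 P$)
$t{\left(B,N \right)} = -21 + 7 B$ ($t{\left(B,N \right)} = 7 \left(-3 + B\right) = -21 + 7 B$)
$c{\left(\left(-3 - 3\right) - 2,18 \right)} - t{\left(-2,-14 \right)} = \left(18 + 8 \left(\left(-3 - 3\right) - 2\right)\right) - \left(-21 + 7 \left(-2\right)\right) = \left(18 + 8 \left(-6 - 2\right)\right) - \left(-21 - 14\right) = \left(18 + 8 \left(-8\right)\right) - -35 = \left(18 - 64\right) + 35 = -46 + 35 = -11$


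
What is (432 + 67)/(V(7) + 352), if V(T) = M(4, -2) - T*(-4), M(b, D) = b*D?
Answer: 499/372 ≈ 1.3414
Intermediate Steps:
M(b, D) = D*b
V(T) = -8 + 4*T (V(T) = -2*4 - T*(-4) = -8 - (-4)*T = -8 + 4*T)
(432 + 67)/(V(7) + 352) = (432 + 67)/((-8 + 4*7) + 352) = 499/((-8 + 28) + 352) = 499/(20 + 352) = 499/372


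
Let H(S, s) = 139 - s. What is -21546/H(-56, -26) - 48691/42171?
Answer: -305550127/2319405 ≈ -131.74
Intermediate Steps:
-21546/H(-56, -26) - 48691/42171 = -21546/(139 - 1*(-26)) - 48691/42171 = -21546/(139 + 26) - 48691*1/42171 = -21546/165 - 48691/42171 = -21546*1/165 - 48691/42171 = -7182/55 - 48691/42171 = -305550127/2319405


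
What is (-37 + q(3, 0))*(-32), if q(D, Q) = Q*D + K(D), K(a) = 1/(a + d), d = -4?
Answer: 1216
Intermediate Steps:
K(a) = 1/(-4 + a) (K(a) = 1/(a - 4) = 1/(-4 + a))
q(D, Q) = 1/(-4 + D) + D*Q (q(D, Q) = Q*D + 1/(-4 + D) = D*Q + 1/(-4 + D) = 1/(-4 + D) + D*Q)
(-37 + q(3, 0))*(-32) = (-37 + (1 + 3*0*(-4 + 3))/(-4 + 3))*(-32) = (-37 + (1 + 3*0*(-1))/(-1))*(-32) = (-37 - (1 + 0))*(-32) = (-37 - 1*1)*(-32) = (-37 - 1)*(-32) = -38*(-32) = 1216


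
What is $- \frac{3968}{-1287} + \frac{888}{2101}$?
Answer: $\frac{78344}{22347} \approx 3.5058$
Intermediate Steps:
$- \frac{3968}{-1287} + \frac{888}{2101} = \left(-3968\right) \left(- \frac{1}{1287}\right) + 888 \cdot \frac{1}{2101} = \frac{3968}{1287} + \frac{888}{2101} = \frac{78344}{22347}$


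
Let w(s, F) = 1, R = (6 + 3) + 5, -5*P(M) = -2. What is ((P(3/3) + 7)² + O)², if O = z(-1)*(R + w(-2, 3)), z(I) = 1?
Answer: 3041536/625 ≈ 4866.5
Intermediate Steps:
P(M) = ⅖ (P(M) = -⅕*(-2) = ⅖)
R = 14 (R = 9 + 5 = 14)
O = 15 (O = 1*(14 + 1) = 1*15 = 15)
((P(3/3) + 7)² + O)² = ((⅖ + 7)² + 15)² = ((37/5)² + 15)² = (1369/25 + 15)² = (1744/25)² = 3041536/625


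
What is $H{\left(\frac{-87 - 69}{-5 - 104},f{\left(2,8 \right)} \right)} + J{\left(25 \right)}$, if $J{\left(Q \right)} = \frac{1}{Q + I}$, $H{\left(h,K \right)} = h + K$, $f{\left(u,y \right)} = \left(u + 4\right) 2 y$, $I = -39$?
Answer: $\frac{148571}{1526} \approx 97.36$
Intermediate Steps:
$f{\left(u,y \right)} = y \left(8 + 2 u\right)$ ($f{\left(u,y \right)} = \left(4 + u\right) 2 y = \left(8 + 2 u\right) y = y \left(8 + 2 u\right)$)
$H{\left(h,K \right)} = K + h$
$J{\left(Q \right)} = \frac{1}{-39 + Q}$ ($J{\left(Q \right)} = \frac{1}{Q - 39} = \frac{1}{-39 + Q}$)
$H{\left(\frac{-87 - 69}{-5 - 104},f{\left(2,8 \right)} \right)} + J{\left(25 \right)} = \left(2 \cdot 8 \left(4 + 2\right) + \frac{-87 - 69}{-5 - 104}\right) + \frac{1}{-39 + 25} = \left(2 \cdot 8 \cdot 6 - \frac{156}{-109}\right) + \frac{1}{-14} = \left(96 - - \frac{156}{109}\right) - \frac{1}{14} = \left(96 + \frac{156}{109}\right) - \frac{1}{14} = \frac{10620}{109} - \frac{1}{14} = \frac{148571}{1526}$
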